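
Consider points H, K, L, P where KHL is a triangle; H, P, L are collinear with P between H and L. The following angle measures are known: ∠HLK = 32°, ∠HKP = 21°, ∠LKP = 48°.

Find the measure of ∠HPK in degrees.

1. ∠KLP = 32°  [P on ray LH]
2. ∠KPL = 100°  [△KPL]
3. ∠HPK = 80°  [linear pair at P on HL]

∠HPK = 80°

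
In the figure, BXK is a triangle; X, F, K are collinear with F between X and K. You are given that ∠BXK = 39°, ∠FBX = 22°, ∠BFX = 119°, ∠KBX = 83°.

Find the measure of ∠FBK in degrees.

1. ∠BKX = 58°  [△BXK]
2. ∠BFK = 61°  [linear pair at F on XK]
3. ∠BKF = 58°  [F on ray KX]
4. ∠FBK = 61°  [△BFK]

∠FBK = 61°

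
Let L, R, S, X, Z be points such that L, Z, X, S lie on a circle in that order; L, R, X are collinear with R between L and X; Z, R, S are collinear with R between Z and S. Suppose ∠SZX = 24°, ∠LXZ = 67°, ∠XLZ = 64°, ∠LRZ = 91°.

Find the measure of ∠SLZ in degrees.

1. ∠LSZ = 67°  [same arc LZ]
2. ∠LZS = 25°  [△LRZ]
3. ∠SLZ = 88°  [△LZS]

∠SLZ = 88°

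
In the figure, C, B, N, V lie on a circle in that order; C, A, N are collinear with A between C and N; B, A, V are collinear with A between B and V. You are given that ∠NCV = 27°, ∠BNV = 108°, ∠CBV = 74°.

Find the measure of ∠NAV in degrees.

1. ∠NBV = 27°  [same arc NV]
2. ∠BVN = 45°  [△BNV]
3. ∠CNV = 74°  [same arc CV]
4. ∠NAV = 61°  [△NAV]

∠NAV = 61°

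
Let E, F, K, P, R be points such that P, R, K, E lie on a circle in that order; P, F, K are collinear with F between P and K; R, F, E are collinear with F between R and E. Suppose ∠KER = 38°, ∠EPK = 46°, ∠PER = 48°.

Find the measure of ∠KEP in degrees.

∠KEP = 86°

1. ∠KPR = 38°  [same arc RK]
2. ∠PKR = 48°  [same arc PR]
3. ∠KRP = 94°  [△PRK]
4. ∠KEP = 86°  [cyclic PRKE, opposite ∠R+∠E]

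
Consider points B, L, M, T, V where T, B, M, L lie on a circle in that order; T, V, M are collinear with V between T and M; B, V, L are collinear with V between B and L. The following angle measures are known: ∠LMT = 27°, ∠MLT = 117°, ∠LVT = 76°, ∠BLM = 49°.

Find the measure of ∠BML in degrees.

1. ∠LBT = 27°  [same arc TL]
2. ∠LTM = 36°  [△TML]
3. ∠BLT = 68°  [△TVL]
4. ∠BTL = 85°  [△TBL]
5. ∠BML = 95°  [cyclic TBML, opposite ∠T+∠M]

∠BML = 95°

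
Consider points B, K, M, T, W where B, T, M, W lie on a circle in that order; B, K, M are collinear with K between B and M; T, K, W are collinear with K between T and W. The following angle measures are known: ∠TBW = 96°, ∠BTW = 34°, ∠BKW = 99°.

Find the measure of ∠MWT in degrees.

∠MWT = 65°

1. ∠BMW = 34°  [same arc BW]
2. ∠MKW = 81°  [linear pair at K on BM]
3. ∠MWT = 65°  [△MKW]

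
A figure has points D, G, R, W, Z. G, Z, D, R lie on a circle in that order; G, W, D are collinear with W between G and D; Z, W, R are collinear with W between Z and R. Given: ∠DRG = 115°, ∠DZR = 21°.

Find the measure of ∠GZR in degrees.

∠GZR = 44°

1. ∠DGR = 21°  [same arc DR]
2. ∠GDR = 44°  [△GDR]
3. ∠GZR = 44°  [same arc GR]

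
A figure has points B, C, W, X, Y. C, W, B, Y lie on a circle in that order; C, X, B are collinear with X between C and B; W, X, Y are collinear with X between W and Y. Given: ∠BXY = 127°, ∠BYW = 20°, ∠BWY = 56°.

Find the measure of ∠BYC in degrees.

∠BYC = 91°

1. ∠CBY = 33°  [△BXY]
2. ∠BCY = 56°  [same arc BY]
3. ∠BYC = 91°  [△CBY]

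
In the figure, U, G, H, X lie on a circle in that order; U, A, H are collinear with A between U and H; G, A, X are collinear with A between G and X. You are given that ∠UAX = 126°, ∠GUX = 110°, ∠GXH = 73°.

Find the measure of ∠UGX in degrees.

∠UGX = 53°

1. ∠GAH = 126°  [vertical angles at A]
2. ∠GUH = 73°  [same arc GH]
3. ∠GAU = 54°  [linear pair at A on UH]
4. ∠UGX = 53°  [△UAG]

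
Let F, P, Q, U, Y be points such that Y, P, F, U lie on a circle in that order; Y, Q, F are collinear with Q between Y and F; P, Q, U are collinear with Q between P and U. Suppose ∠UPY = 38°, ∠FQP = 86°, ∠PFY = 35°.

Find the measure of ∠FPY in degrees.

1. ∠PQY = 94°  [linear pair at Q on YF]
2. ∠FYP = 48°  [△YQP]
3. ∠FPY = 97°  [△YPF]

∠FPY = 97°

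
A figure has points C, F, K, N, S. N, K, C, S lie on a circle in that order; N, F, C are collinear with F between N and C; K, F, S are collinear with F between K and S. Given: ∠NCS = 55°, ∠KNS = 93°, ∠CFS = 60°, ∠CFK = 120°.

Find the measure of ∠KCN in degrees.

1. ∠NKS = 55°  [same arc NS]
2. ∠KSN = 32°  [△NKS]
3. ∠KCN = 32°  [same arc NK]

∠KCN = 32°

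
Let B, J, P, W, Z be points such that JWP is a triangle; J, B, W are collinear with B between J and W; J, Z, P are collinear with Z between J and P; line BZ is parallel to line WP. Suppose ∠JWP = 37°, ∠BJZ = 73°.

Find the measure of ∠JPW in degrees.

1. ∠JBZ = 37°  [BZ∥WP, corresponding at B]
2. ∠BZJ = 70°  [△JBZ]
3. ∠JPW = 70°  [BZ∥WP, corresponding at Z]

∠JPW = 70°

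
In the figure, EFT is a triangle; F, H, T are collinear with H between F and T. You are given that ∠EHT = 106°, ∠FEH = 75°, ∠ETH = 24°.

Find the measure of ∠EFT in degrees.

1. ∠EHF = 74°  [linear pair at H on FT]
2. ∠EFH = 31°  [△EFH]
3. ∠EFT = 31°  [H on ray FT]

∠EFT = 31°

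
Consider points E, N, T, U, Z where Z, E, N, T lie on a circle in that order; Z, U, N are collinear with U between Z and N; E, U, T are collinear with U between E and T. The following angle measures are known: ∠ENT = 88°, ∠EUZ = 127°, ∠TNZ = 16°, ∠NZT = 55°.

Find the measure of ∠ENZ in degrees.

1. ∠EUN = 53°  [linear pair at U on ZN]
2. ∠NET = 55°  [same arc NT]
3. ∠ENZ = 72°  [△EUN]

∠ENZ = 72°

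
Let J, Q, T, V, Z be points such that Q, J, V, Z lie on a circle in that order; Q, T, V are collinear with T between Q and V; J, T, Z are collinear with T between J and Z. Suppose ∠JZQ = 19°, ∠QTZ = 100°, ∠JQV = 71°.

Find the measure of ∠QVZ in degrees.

∠QVZ = 29°

1. ∠VTZ = 80°  [linear pair at T on QV]
2. ∠JZV = 71°  [same arc JV]
3. ∠QVZ = 29°  [△VTZ]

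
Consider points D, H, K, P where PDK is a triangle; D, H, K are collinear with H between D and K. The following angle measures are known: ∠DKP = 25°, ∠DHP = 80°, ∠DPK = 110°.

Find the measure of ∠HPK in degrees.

1. ∠HKP = 25°  [H on ray KD]
2. ∠KHP = 100°  [linear pair at H on DK]
3. ∠HPK = 55°  [△PHK]

∠HPK = 55°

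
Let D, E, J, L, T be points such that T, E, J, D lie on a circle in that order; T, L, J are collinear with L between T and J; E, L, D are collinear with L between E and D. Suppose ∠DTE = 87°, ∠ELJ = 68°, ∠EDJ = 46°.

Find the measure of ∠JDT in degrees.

∠JDT = 117°

1. ∠DJE = 93°  [cyclic TEJD, opposite ∠T+∠J]
2. ∠DLT = 68°  [vertical angles at L]
3. ∠DEJ = 41°  [△EJD]
4. ∠DLJ = 112°  [linear pair at L on TJ]
5. ∠DTJ = 41°  [same arc JD]
6. ∠DJT = 22°  [△JLD]
7. ∠JDT = 117°  [△TJD]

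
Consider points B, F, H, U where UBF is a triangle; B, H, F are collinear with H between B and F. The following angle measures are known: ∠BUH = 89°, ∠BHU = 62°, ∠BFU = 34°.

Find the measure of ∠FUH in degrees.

1. ∠FHU = 118°  [linear pair at H on BF]
2. ∠HFU = 34°  [H on ray FB]
3. ∠FUH = 28°  [△UHF]

∠FUH = 28°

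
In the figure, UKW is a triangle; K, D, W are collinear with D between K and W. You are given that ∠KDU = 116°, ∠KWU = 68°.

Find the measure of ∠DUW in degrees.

1. ∠UDW = 64°  [linear pair at D on KW]
2. ∠DWU = 68°  [D on ray WK]
3. ∠DUW = 48°  [△UDW]

∠DUW = 48°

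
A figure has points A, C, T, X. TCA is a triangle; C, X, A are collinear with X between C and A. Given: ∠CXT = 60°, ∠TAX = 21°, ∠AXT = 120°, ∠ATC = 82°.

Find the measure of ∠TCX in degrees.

1. ∠CAT = 21°  [X on ray AC]
2. ∠ACT = 77°  [△TCA]
3. ∠TCX = 77°  [X on ray CA]

∠TCX = 77°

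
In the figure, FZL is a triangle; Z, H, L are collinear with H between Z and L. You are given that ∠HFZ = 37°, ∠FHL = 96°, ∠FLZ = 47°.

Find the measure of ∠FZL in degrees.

∠FZL = 59°

1. ∠FHZ = 84°  [linear pair at H on ZL]
2. ∠FZH = 59°  [△FZH]
3. ∠FZL = 59°  [H on ray ZL]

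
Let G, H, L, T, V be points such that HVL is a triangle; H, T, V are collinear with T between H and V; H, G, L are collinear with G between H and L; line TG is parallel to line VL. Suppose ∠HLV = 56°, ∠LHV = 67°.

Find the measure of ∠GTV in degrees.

∠GTV = 123°

1. ∠HVL = 57°  [△HVL]
2. ∠GTH = 57°  [TG∥VL, corresponding at T]
3. ∠GTV = 123°  [linear pair at T on HV]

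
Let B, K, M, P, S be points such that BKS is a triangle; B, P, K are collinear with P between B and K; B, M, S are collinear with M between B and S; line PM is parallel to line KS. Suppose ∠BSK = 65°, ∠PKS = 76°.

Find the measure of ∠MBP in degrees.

1. ∠BKS = 76°  [P on ray KB]
2. ∠KBS = 39°  [△BKS]
3. ∠MBP = 39°  [P on BK, M on BS]

∠MBP = 39°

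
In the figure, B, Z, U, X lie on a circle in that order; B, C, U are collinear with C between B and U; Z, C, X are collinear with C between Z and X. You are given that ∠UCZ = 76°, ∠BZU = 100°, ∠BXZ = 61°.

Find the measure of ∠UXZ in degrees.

1. ∠BCX = 76°  [vertical angles at C]
2. ∠BXU = 80°  [cyclic BZUX, opposite ∠Z+∠X]
3. ∠UBX = 43°  [△BCX]
4. ∠UCX = 104°  [linear pair at C on BU]
5. ∠BUX = 57°  [△BUX]
6. ∠UXZ = 19°  [△UCX]

∠UXZ = 19°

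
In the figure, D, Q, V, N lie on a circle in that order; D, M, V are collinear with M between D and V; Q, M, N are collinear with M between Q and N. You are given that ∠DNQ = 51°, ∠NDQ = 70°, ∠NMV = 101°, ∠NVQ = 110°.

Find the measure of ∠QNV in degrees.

1. ∠DQN = 59°  [△DQN]
2. ∠DVN = 59°  [same arc DN]
3. ∠QNV = 20°  [△VMN]

∠QNV = 20°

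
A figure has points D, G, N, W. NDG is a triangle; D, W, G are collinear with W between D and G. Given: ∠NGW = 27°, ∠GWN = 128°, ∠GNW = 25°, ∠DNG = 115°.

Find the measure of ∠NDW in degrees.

1. ∠DGN = 27°  [W on ray GD]
2. ∠GDN = 38°  [△NDG]
3. ∠NDW = 38°  [W on ray DG]

∠NDW = 38°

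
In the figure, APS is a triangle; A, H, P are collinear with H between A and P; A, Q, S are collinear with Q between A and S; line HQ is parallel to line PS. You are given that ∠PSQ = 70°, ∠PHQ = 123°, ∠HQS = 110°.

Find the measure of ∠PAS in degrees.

∠PAS = 53°

1. ∠AHQ = 57°  [linear pair at H on AP]
2. ∠AQH = 70°  [linear pair at Q on AS]
3. ∠HAQ = 53°  [△AHQ]
4. ∠PAS = 53°  [H on AP, Q on AS]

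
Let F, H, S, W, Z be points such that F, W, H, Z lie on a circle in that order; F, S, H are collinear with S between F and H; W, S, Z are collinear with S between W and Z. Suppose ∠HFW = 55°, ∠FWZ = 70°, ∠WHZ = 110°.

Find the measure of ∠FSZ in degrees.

∠FSZ = 125°

1. ∠HZW = 55°  [same arc WH]
2. ∠FHZ = 70°  [same arc FZ]
3. ∠HSZ = 55°  [△HSZ]
4. ∠FSZ = 125°  [linear pair at S on FH]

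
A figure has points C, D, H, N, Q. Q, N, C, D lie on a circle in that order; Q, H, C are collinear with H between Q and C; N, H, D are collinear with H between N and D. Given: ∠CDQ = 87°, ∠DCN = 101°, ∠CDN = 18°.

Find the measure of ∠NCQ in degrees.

1. ∠CNQ = 93°  [cyclic QNCD, opposite ∠N+∠D]
2. ∠CQN = 18°  [same arc NC]
3. ∠NCQ = 69°  [△QNC]

∠NCQ = 69°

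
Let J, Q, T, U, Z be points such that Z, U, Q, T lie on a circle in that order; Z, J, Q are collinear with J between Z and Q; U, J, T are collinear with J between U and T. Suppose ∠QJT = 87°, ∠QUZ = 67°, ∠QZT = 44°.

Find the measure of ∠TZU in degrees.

1. ∠TJZ = 93°  [linear pair at J on ZQ]
2. ∠QTZ = 113°  [cyclic ZUQT, opposite ∠U+∠T]
3. ∠TQZ = 23°  [△ZQT]
4. ∠UTZ = 43°  [△ZJT]
5. ∠TUZ = 23°  [same arc ZT]
6. ∠TZU = 114°  [△ZUT]

∠TZU = 114°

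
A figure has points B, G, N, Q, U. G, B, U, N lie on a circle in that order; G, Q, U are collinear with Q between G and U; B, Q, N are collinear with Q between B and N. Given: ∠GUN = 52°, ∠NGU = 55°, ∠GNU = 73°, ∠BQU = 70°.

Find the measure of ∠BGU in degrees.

1. ∠GBN = 52°  [same arc GN]
2. ∠BQG = 110°  [linear pair at Q on GU]
3. ∠BGU = 18°  [△GQB]

∠BGU = 18°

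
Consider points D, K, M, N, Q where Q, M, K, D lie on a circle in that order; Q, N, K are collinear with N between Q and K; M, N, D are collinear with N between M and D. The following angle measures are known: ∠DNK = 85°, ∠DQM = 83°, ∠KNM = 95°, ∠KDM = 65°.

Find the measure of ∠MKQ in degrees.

1. ∠DKM = 97°  [cyclic QMKD, opposite ∠Q+∠K]
2. ∠DMK = 18°  [△MKD]
3. ∠MKQ = 67°  [△MNK]

∠MKQ = 67°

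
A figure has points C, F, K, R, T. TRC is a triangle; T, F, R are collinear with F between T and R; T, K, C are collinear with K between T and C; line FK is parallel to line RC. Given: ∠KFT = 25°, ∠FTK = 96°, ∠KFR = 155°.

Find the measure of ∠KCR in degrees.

∠KCR = 59°

1. ∠FKT = 59°  [△TFK]
2. ∠CKF = 121°  [linear pair at K on TC]
3. ∠KCR = 59°  [FK∥RC, co-interior at C–K]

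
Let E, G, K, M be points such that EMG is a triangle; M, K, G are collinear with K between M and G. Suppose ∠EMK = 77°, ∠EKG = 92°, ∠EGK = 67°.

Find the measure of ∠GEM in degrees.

∠GEM = 36°

1. ∠EMG = 77°  [K on ray MG]
2. ∠EGM = 67°  [K on ray GM]
3. ∠GEM = 36°  [△EMG]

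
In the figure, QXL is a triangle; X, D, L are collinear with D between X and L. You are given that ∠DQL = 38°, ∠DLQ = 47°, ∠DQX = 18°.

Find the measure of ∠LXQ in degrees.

1. ∠LDQ = 95°  [△QDL]
2. ∠QDX = 85°  [linear pair at D on XL]
3. ∠DXQ = 77°  [△QXD]
4. ∠LXQ = 77°  [D on ray XL]

∠LXQ = 77°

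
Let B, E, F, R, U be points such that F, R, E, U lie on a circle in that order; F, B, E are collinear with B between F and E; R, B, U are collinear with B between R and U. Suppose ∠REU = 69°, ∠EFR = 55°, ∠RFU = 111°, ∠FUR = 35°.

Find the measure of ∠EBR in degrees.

∠EBR = 89°

1. ∠EUR = 55°  [same arc RE]
2. ∠FER = 35°  [same arc FR]
3. ∠ERU = 56°  [△REU]
4. ∠EBR = 89°  [△RBE]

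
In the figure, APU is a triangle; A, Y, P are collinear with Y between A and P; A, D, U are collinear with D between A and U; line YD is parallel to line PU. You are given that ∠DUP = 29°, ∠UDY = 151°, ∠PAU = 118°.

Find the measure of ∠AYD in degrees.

1. ∠ADY = 29°  [linear pair at D on AU]
2. ∠DAY = 118°  [Y on AP, D on AU]
3. ∠AYD = 33°  [△AYD]

∠AYD = 33°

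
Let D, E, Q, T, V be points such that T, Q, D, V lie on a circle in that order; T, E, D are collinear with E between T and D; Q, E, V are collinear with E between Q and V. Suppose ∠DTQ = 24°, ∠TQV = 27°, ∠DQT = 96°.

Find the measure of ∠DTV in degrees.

1. ∠TDV = 27°  [same arc TV]
2. ∠DVT = 84°  [cyclic TQDV, opposite ∠Q+∠V]
3. ∠DTV = 69°  [△TDV]

∠DTV = 69°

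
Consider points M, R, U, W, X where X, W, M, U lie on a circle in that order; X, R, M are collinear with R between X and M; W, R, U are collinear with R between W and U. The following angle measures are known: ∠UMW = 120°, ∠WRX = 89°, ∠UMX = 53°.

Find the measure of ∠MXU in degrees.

1. ∠UXW = 60°  [cyclic XWMU, opposite ∠X+∠M]
2. ∠MRU = 89°  [vertical angles at R]
3. ∠UWX = 53°  [same arc XU]
4. ∠WUX = 67°  [△XWU]
5. ∠URX = 91°  [linear pair at R on XM]
6. ∠MXU = 22°  [△XRU]

∠MXU = 22°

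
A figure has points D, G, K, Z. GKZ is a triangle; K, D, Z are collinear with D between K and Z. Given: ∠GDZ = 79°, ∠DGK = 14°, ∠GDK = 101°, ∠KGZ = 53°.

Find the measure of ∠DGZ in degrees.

∠DGZ = 39°

1. ∠DKG = 65°  [△GKD]
2. ∠GKZ = 65°  [D on ray KZ]
3. ∠GZK = 62°  [△GKZ]
4. ∠DZG = 62°  [D on ray ZK]
5. ∠DGZ = 39°  [△GDZ]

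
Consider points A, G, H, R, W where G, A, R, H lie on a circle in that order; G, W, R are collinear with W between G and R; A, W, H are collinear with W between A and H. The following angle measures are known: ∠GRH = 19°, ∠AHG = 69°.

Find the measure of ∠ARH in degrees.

∠ARH = 88°

1. ∠GAH = 19°  [same arc GH]
2. ∠AGH = 92°  [△GAH]
3. ∠ARH = 88°  [cyclic GARH, opposite ∠G+∠R]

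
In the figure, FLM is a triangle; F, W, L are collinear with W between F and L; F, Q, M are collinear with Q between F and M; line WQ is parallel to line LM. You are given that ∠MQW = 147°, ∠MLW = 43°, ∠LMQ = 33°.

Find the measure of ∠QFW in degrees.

∠QFW = 104°

1. ∠FLM = 43°  [W on ray LF]
2. ∠FML = 33°  [Q on ray MF]
3. ∠LFM = 104°  [△FLM]
4. ∠QFW = 104°  [W on FL, Q on FM]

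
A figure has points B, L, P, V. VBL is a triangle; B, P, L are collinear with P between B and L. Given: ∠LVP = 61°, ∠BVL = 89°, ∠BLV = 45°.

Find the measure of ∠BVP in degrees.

∠BVP = 28°

1. ∠LBV = 46°  [△VBL]
2. ∠PLV = 45°  [P on ray LB]
3. ∠PBV = 46°  [P on ray BL]
4. ∠LPV = 74°  [△VPL]
5. ∠BPV = 106°  [linear pair at P on BL]
6. ∠BVP = 28°  [△VBP]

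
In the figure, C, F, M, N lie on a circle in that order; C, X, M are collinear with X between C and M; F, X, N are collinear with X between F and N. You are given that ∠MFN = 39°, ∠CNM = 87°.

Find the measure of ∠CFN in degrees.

∠CFN = 54°

1. ∠MCN = 39°  [same arc MN]
2. ∠CMN = 54°  [△CMN]
3. ∠CFN = 54°  [same arc CN]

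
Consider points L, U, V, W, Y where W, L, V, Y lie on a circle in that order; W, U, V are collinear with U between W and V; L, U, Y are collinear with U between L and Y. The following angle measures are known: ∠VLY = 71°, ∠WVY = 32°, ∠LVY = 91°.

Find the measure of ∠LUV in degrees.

1. ∠LYV = 18°  [△LVY]
2. ∠WLY = 32°  [same arc WY]
3. ∠LWV = 18°  [same arc LV]
4. ∠LUW = 130°  [△WUL]
5. ∠LUV = 50°  [linear pair at U on WV]

∠LUV = 50°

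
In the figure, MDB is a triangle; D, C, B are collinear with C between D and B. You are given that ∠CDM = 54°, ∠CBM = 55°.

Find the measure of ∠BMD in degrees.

1. ∠BDM = 54°  [C on ray DB]
2. ∠DBM = 55°  [C on ray BD]
3. ∠BMD = 71°  [△MDB]

∠BMD = 71°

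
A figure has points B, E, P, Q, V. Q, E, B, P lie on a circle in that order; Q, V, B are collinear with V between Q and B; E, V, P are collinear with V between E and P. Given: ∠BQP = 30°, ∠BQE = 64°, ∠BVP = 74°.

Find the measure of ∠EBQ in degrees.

∠EBQ = 44°

1. ∠BEP = 30°  [same arc BP]
2. ∠EVQ = 74°  [vertical angles at V]
3. ∠BVE = 106°  [linear pair at V on QB]
4. ∠EBQ = 44°  [△EVB]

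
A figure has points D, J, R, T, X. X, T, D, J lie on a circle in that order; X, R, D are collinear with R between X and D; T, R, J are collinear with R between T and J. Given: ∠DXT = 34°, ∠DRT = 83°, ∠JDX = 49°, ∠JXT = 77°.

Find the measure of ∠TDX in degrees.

∠TDX = 54°

1. ∠JTX = 49°  [same arc XJ]
2. ∠TJX = 54°  [△XTJ]
3. ∠TDX = 54°  [same arc XT]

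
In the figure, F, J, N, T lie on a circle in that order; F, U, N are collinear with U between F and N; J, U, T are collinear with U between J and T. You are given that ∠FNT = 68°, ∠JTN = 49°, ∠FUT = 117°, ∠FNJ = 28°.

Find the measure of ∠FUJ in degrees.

1. ∠FJT = 68°  [same arc FT]
2. ∠JFN = 49°  [same arc JN]
3. ∠FUJ = 63°  [△FUJ]

∠FUJ = 63°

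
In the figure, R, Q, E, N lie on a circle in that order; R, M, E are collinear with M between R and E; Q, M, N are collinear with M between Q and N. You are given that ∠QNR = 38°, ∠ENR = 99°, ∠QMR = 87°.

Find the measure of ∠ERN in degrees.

∠ERN = 49°

1. ∠QER = 38°  [same arc RQ]
2. ∠EMQ = 93°  [linear pair at M on RE]
3. ∠EQN = 49°  [△QME]
4. ∠ERN = 49°  [same arc EN]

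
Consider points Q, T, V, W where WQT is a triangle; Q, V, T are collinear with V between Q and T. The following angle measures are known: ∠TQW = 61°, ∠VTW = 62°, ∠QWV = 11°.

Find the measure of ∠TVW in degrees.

∠TVW = 72°

1. ∠VQW = 61°  [V on ray QT]
2. ∠QVW = 108°  [△WQV]
3. ∠TVW = 72°  [linear pair at V on QT]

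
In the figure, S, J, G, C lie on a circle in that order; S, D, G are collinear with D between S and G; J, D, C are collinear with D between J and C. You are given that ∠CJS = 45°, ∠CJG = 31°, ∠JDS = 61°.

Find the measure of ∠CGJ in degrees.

∠CGJ = 75°

1. ∠CGS = 45°  [same arc SC]
2. ∠CDG = 61°  [vertical angles at D]
3. ∠GCJ = 74°  [△GDC]
4. ∠CGJ = 75°  [△JGC]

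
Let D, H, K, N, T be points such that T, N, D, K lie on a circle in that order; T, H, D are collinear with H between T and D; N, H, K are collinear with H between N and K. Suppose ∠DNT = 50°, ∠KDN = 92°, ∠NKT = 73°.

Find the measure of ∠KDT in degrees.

1. ∠KTN = 88°  [cyclic TNDK, opposite ∠T+∠D]
2. ∠KNT = 19°  [△TNK]
3. ∠KDT = 19°  [same arc TK]

∠KDT = 19°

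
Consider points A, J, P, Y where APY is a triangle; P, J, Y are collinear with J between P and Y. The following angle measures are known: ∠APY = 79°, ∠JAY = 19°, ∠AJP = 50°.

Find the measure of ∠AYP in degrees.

1. ∠AJY = 130°  [linear pair at J on PY]
2. ∠AYJ = 31°  [△AJY]
3. ∠AYP = 31°  [J on ray YP]

∠AYP = 31°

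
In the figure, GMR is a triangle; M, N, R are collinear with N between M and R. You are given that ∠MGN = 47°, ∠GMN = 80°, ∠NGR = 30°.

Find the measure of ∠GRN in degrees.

∠GRN = 23°

1. ∠GNM = 53°  [△GMN]
2. ∠GNR = 127°  [linear pair at N on MR]
3. ∠GRN = 23°  [△GNR]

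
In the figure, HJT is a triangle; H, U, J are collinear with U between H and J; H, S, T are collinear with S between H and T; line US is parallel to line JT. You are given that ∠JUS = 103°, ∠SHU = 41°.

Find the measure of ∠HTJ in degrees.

∠HTJ = 62°

1. ∠HUS = 77°  [linear pair at U on HJ]
2. ∠HSU = 62°  [△HUS]
3. ∠HTJ = 62°  [US∥JT, corresponding at S]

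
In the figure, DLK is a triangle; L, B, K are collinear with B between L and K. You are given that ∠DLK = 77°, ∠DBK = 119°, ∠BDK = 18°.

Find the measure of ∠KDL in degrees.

1. ∠BKD = 43°  [△DBK]
2. ∠DKL = 43°  [B on ray KL]
3. ∠KDL = 60°  [△DLK]

∠KDL = 60°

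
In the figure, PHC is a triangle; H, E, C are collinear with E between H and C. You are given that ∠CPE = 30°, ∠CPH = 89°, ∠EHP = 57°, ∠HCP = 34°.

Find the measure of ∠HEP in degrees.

∠HEP = 64°

1. ∠ECP = 34°  [E on ray CH]
2. ∠CEP = 116°  [△PEC]
3. ∠HEP = 64°  [linear pair at E on HC]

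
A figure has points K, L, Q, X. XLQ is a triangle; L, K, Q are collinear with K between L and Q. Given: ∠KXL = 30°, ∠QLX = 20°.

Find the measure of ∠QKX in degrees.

1. ∠KLX = 20°  [K on ray LQ]
2. ∠LKX = 130°  [△XLK]
3. ∠QKX = 50°  [linear pair at K on LQ]

∠QKX = 50°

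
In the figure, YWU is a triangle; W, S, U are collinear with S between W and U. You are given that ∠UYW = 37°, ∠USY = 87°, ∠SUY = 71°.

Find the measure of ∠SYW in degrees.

1. ∠WSY = 93°  [linear pair at S on WU]
2. ∠WUY = 71°  [S on ray UW]
3. ∠UWY = 72°  [△YWU]
4. ∠SWY = 72°  [S on ray WU]
5. ∠SYW = 15°  [△YWS]

∠SYW = 15°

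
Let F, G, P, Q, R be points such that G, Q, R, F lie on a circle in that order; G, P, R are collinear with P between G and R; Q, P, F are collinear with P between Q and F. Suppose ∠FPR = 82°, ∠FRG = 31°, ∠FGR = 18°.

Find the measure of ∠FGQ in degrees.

1. ∠FPG = 98°  [linear pair at P on GR]
2. ∠FQG = 31°  [same arc GF]
3. ∠GFQ = 64°  [△GPF]
4. ∠FGQ = 85°  [△GQF]

∠FGQ = 85°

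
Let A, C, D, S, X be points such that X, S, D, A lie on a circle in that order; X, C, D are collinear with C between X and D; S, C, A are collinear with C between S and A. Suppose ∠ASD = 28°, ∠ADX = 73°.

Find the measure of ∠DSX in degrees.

∠DSX = 101°

1. ∠AXD = 28°  [same arc DA]
2. ∠DAX = 79°  [△XDA]
3. ∠DSX = 101°  [cyclic XSDA, opposite ∠S+∠A]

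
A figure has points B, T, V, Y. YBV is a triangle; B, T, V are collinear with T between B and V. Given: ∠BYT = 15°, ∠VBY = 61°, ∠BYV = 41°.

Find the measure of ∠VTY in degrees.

∠VTY = 76°

1. ∠TBY = 61°  [T on ray BV]
2. ∠BTY = 104°  [△YBT]
3. ∠VTY = 76°  [linear pair at T on BV]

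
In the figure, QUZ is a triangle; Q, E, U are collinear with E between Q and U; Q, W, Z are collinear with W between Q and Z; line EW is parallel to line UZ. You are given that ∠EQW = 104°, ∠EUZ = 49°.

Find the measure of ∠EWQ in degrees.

∠EWQ = 27°

1. ∠UQZ = 104°  [E on QU, W on QZ]
2. ∠QUZ = 49°  [E on ray UQ]
3. ∠QZU = 27°  [△QUZ]
4. ∠EWQ = 27°  [EW∥UZ, corresponding at W]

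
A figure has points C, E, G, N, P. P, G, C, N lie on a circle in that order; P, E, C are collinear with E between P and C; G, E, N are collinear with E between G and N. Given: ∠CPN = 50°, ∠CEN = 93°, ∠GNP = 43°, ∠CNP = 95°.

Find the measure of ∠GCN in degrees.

∠GCN = 78°

1. ∠CGN = 50°  [same arc CN]
2. ∠NCP = 35°  [△PCN]
3. ∠CNG = 52°  [△CEN]
4. ∠GCN = 78°  [△GCN]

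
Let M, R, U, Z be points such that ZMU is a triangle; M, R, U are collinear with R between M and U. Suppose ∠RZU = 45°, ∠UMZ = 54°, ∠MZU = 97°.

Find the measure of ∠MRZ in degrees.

1. ∠MUZ = 29°  [△ZMU]
2. ∠RUZ = 29°  [R on ray UM]
3. ∠URZ = 106°  [△ZRU]
4. ∠MRZ = 74°  [linear pair at R on MU]

∠MRZ = 74°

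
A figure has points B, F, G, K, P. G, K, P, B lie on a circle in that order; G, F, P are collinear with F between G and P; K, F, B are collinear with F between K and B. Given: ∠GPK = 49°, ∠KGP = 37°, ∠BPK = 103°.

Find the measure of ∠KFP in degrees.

∠KFP = 91°

1. ∠KBP = 37°  [same arc KP]
2. ∠BKP = 40°  [△KPB]
3. ∠KFP = 91°  [△KFP]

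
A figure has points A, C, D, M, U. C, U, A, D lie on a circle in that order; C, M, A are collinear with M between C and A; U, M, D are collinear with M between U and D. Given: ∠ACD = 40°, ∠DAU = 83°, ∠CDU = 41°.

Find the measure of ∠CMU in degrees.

∠CMU = 81°

1. ∠AUD = 40°  [same arc AD]
2. ∠DCU = 97°  [cyclic CUAD, opposite ∠C+∠A]
3. ∠ADU = 57°  [△UAD]
4. ∠CUD = 42°  [△CUD]
5. ∠ACU = 57°  [same arc UA]
6. ∠CMU = 81°  [△CMU]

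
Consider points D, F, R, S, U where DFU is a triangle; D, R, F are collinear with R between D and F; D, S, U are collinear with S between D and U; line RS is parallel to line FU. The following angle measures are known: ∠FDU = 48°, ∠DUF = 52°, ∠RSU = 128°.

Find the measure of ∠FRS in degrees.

1. ∠DFU = 80°  [△DFU]
2. ∠DRS = 80°  [RS∥FU, corresponding at R]
3. ∠FRS = 100°  [linear pair at R on DF]

∠FRS = 100°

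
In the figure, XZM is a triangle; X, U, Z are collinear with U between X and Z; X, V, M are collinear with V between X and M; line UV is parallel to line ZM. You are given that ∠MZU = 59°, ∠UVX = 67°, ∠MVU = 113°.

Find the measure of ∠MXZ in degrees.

∠MXZ = 54°

1. ∠MZX = 59°  [U on ray ZX]
2. ∠XMZ = 67°  [UV∥ZM, corresponding at V]
3. ∠MXZ = 54°  [△XZM]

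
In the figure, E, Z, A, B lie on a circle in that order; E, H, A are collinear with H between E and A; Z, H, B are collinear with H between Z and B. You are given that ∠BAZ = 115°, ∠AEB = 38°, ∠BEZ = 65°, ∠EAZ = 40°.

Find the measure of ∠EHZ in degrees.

∠EHZ = 78°

1. ∠AZB = 38°  [same arc AB]
2. ∠AHZ = 102°  [△ZHA]
3. ∠EHZ = 78°  [linear pair at H on EA]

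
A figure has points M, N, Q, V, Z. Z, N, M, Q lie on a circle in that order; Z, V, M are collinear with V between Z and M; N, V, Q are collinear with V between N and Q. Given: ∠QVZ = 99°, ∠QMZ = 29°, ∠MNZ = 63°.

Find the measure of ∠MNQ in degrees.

1. ∠MQZ = 117°  [cyclic ZNMQ, opposite ∠N+∠Q]
2. ∠MZQ = 34°  [△ZMQ]
3. ∠MNQ = 34°  [same arc MQ]

∠MNQ = 34°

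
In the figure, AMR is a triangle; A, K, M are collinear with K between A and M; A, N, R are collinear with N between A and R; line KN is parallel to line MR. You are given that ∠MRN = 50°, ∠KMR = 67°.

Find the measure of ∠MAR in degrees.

1. ∠ARM = 50°  [N on ray RA]
2. ∠AMR = 67°  [K on ray MA]
3. ∠MAR = 63°  [△AMR]

∠MAR = 63°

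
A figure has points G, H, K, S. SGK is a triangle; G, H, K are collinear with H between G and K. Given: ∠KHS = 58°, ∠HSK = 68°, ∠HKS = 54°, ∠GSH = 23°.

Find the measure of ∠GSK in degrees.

1. ∠GHS = 122°  [linear pair at H on GK]
2. ∠GKS = 54°  [H on ray KG]
3. ∠HGS = 35°  [△SGH]
4. ∠KGS = 35°  [H on ray GK]
5. ∠GSK = 91°  [△SGK]

∠GSK = 91°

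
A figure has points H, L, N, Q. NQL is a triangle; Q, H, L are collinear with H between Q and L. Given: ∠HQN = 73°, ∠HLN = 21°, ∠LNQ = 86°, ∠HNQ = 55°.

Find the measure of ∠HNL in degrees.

1. ∠NHQ = 52°  [△NQH]
2. ∠LHN = 128°  [linear pair at H on QL]
3. ∠HNL = 31°  [△NHL]

∠HNL = 31°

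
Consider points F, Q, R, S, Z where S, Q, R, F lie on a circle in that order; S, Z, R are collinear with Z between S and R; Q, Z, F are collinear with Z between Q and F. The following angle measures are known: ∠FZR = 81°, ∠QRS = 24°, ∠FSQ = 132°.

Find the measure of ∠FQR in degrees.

∠FQR = 57°

1. ∠QZS = 81°  [vertical angles at Z]
2. ∠QZR = 99°  [linear pair at Z on SR]
3. ∠FQR = 57°  [△QZR]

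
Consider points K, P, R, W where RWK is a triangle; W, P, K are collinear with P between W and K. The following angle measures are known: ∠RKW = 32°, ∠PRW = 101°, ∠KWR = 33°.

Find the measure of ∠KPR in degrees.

1. ∠PWR = 33°  [P on ray WK]
2. ∠RPW = 46°  [△RWP]
3. ∠KPR = 134°  [linear pair at P on WK]

∠KPR = 134°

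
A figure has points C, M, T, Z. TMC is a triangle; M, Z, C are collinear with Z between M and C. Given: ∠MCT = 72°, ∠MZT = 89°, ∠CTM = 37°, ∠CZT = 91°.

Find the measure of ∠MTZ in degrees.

1. ∠CMT = 71°  [△TMC]
2. ∠TMZ = 71°  [Z on ray MC]
3. ∠MTZ = 20°  [△TMZ]

∠MTZ = 20°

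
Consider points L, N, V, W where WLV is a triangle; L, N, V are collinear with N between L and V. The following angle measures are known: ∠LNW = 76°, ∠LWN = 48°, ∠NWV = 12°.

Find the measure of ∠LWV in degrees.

1. ∠NLW = 56°  [△WLN]
2. ∠VNW = 104°  [linear pair at N on LV]
3. ∠NVW = 64°  [△WNV]
4. ∠VLW = 56°  [N on ray LV]
5. ∠LVW = 64°  [N on ray VL]
6. ∠LWV = 60°  [△WLV]

∠LWV = 60°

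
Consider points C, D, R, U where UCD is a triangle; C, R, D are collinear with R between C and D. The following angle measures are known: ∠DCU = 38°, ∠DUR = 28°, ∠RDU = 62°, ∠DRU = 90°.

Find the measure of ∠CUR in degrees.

∠CUR = 52°

1. ∠RCU = 38°  [R on ray CD]
2. ∠CRU = 90°  [linear pair at R on CD]
3. ∠CUR = 52°  [△UCR]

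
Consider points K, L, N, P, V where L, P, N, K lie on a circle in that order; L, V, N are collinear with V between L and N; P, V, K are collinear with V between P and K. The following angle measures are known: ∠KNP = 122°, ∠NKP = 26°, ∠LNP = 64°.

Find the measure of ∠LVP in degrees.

∠LVP = 96°

1. ∠KLP = 58°  [cyclic LPNK, opposite ∠L+∠N]
2. ∠NLP = 26°  [same arc PN]
3. ∠LKP = 64°  [same arc LP]
4. ∠KPL = 58°  [△LPK]
5. ∠LVP = 96°  [△LVP]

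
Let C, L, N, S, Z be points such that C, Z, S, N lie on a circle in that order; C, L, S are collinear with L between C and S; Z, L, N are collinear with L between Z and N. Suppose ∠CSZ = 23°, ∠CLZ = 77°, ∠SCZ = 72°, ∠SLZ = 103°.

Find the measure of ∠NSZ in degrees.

∠NSZ = 54°

1. ∠NZS = 54°  [△ZLS]
2. ∠SNZ = 72°  [same arc ZS]
3. ∠NSZ = 54°  [△ZSN]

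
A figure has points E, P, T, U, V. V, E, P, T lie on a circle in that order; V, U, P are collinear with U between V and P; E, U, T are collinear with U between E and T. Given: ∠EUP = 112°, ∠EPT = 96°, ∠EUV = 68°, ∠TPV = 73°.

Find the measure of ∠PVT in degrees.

1. ∠TUV = 112°  [vertical angles at U]
2. ∠EVT = 84°  [cyclic VEPT, opposite ∠V+∠P]
3. ∠TEV = 73°  [same arc VT]
4. ∠ETV = 23°  [△VET]
5. ∠PVT = 45°  [△VUT]

∠PVT = 45°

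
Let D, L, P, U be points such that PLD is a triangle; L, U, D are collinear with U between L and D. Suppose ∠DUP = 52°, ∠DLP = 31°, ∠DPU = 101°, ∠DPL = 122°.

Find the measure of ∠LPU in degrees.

1. ∠LUP = 128°  [linear pair at U on LD]
2. ∠PLU = 31°  [U on ray LD]
3. ∠LPU = 21°  [△PLU]

∠LPU = 21°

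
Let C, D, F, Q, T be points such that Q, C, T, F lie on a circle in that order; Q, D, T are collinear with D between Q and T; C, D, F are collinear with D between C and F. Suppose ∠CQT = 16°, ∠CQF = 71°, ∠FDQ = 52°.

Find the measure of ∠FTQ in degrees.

∠FTQ = 36°

1. ∠CFT = 16°  [same arc CT]
2. ∠FDT = 128°  [linear pair at D on QT]
3. ∠FTQ = 36°  [△TDF]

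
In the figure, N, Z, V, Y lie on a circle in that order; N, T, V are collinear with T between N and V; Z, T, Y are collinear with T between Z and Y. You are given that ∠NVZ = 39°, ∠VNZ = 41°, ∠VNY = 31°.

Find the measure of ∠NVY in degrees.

∠NVY = 69°

1. ∠NZV = 100°  [△NZV]
2. ∠NYV = 80°  [cyclic NZVY, opposite ∠Z+∠Y]
3. ∠NVY = 69°  [△NVY]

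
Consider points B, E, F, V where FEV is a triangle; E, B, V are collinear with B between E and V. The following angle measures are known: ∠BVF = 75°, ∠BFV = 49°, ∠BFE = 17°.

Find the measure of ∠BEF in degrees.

1. ∠FBV = 56°  [△FBV]
2. ∠EBF = 124°  [linear pair at B on EV]
3. ∠BEF = 39°  [△FEB]

∠BEF = 39°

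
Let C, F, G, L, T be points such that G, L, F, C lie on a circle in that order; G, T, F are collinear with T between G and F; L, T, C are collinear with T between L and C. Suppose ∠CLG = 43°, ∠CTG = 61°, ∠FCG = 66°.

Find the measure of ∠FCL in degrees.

∠FCL = 18°

1. ∠CFG = 43°  [same arc GC]
2. ∠CTF = 119°  [linear pair at T on GF]
3. ∠FCL = 18°  [△FTC]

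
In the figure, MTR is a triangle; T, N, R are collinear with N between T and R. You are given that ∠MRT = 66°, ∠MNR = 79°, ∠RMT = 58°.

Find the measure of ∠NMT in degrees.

1. ∠MTR = 56°  [△MTR]
2. ∠MNT = 101°  [linear pair at N on TR]
3. ∠MTN = 56°  [N on ray TR]
4. ∠NMT = 23°  [△MTN]

∠NMT = 23°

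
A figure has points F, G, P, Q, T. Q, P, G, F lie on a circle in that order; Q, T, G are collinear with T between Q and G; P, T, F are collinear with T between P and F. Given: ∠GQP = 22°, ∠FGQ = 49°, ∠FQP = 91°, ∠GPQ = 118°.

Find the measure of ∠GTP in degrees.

1. ∠GFP = 22°  [same arc PG]
2. ∠PGQ = 40°  [△QPG]
3. ∠FGP = 89°  [cyclic QPGF, opposite ∠Q+∠G]
4. ∠FPG = 69°  [△PGF]
5. ∠GTP = 71°  [△PTG]

∠GTP = 71°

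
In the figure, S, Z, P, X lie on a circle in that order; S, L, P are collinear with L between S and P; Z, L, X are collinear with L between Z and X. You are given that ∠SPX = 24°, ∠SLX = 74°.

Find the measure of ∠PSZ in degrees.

1. ∠SZX = 24°  [same arc SX]
2. ∠PLZ = 74°  [vertical angles at L]
3. ∠SLZ = 106°  [linear pair at L on SP]
4. ∠PSZ = 50°  [△SLZ]

∠PSZ = 50°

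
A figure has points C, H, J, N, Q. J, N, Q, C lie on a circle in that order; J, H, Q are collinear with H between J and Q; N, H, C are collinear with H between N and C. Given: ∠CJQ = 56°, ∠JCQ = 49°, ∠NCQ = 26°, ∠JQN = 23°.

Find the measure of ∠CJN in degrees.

∠CJN = 82°

1. ∠CNQ = 56°  [same arc QC]
2. ∠CQN = 98°  [△NQC]
3. ∠CJN = 82°  [cyclic JNQC, opposite ∠J+∠Q]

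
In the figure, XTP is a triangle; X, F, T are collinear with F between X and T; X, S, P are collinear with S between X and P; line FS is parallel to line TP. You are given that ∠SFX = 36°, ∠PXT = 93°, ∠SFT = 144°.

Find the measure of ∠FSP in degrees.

∠FSP = 129°

1. ∠PTX = 36°  [FS∥TP, corresponding at F]
2. ∠TPX = 51°  [△XTP]
3. ∠FSX = 51°  [FS∥TP, corresponding at S]
4. ∠FSP = 129°  [linear pair at S on XP]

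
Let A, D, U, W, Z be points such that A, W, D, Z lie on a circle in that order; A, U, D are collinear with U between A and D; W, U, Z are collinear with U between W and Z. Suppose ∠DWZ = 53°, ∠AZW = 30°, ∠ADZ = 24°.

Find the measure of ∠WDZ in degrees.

∠WDZ = 54°

1. ∠AWZ = 24°  [same arc AZ]
2. ∠WAZ = 126°  [△AWZ]
3. ∠WDZ = 54°  [cyclic AWDZ, opposite ∠A+∠D]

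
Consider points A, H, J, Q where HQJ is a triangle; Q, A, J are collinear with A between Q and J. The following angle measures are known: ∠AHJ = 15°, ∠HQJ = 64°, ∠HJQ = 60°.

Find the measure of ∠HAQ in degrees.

∠HAQ = 75°

1. ∠AJH = 60°  [A on ray JQ]
2. ∠HAJ = 105°  [△HAJ]
3. ∠HAQ = 75°  [linear pair at A on QJ]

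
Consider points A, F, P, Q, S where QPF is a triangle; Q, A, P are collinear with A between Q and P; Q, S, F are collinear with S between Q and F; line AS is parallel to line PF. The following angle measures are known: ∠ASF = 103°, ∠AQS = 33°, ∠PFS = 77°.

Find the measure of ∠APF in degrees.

1. ∠ASQ = 77°  [linear pair at S on QF]
2. ∠QAS = 70°  [△QAS]
3. ∠PAS = 110°  [linear pair at A on QP]
4. ∠APF = 70°  [AS∥PF, co-interior at P–A]

∠APF = 70°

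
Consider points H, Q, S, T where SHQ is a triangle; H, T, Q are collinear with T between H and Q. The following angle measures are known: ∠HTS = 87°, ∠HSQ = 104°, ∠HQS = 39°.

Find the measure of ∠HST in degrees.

∠HST = 56°

1. ∠QHS = 37°  [△SHQ]
2. ∠SHT = 37°  [T on ray HQ]
3. ∠HST = 56°  [△SHT]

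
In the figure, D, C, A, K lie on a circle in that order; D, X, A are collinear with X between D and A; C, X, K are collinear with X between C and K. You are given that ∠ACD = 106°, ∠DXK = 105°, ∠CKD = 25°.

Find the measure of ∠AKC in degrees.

1. ∠AKD = 74°  [cyclic DCAK, opposite ∠C+∠K]
2. ∠AXK = 75°  [linear pair at X on DA]
3. ∠ADK = 50°  [△DXK]
4. ∠DAK = 56°  [△DAK]
5. ∠AKC = 49°  [△AXK]

∠AKC = 49°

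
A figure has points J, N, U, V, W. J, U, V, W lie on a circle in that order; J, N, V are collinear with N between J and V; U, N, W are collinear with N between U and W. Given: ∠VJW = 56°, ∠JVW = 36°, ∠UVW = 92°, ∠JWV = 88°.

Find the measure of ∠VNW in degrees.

1. ∠VUW = 56°  [same arc VW]
2. ∠UWV = 32°  [△UVW]
3. ∠VNW = 112°  [△VNW]

∠VNW = 112°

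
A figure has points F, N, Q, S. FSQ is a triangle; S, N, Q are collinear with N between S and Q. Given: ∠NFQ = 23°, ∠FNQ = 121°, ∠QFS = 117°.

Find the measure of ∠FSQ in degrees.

∠FSQ = 27°

1. ∠FQN = 36°  [△FNQ]
2. ∠FQS = 36°  [N on ray QS]
3. ∠FSQ = 27°  [△FSQ]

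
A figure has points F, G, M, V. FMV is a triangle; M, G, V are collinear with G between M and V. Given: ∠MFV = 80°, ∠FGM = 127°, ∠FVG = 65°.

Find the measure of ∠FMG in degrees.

∠FMG = 35°

1. ∠FVM = 65°  [G on ray VM]
2. ∠FMV = 35°  [△FMV]
3. ∠FMG = 35°  [G on ray MV]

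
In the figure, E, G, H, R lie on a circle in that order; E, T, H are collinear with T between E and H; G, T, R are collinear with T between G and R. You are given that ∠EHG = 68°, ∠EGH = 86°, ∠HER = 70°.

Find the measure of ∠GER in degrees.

1. ∠GEH = 26°  [△EGH]
2. ∠HGR = 70°  [same arc HR]
3. ∠GRH = 26°  [same arc GH]
4. ∠GHR = 84°  [△GHR]
5. ∠GER = 96°  [cyclic EGHR, opposite ∠E+∠H]

∠GER = 96°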